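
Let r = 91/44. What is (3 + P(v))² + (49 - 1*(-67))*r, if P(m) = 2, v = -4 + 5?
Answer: 2914/11 ≈ 264.91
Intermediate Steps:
v = 1
r = 91/44 (r = 91*(1/44) = 91/44 ≈ 2.0682)
(3 + P(v))² + (49 - 1*(-67))*r = (3 + 2)² + (49 - 1*(-67))*(91/44) = 5² + (49 + 67)*(91/44) = 25 + 116*(91/44) = 25 + 2639/11 = 2914/11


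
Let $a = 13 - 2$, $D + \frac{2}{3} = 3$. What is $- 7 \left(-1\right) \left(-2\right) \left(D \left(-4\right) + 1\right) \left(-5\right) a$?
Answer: $- \frac{19250}{3} \approx -6416.7$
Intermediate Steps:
$D = \frac{7}{3}$ ($D = - \frac{2}{3} + 3 = \frac{7}{3} \approx 2.3333$)
$a = 11$ ($a = 13 - 2 = 11$)
$- 7 \left(-1\right) \left(-2\right) \left(D \left(-4\right) + 1\right) \left(-5\right) a = - 7 \left(-1\right) \left(-2\right) \left(\frac{7}{3} \left(-4\right) + 1\right) \left(-5\right) 11 = - 7 \cdot 2 \left(- \frac{28}{3} + 1\right) \left(-5\right) 11 = - 7 \cdot 2 \left(- \frac{25}{3}\right) \left(-5\right) 11 = - 7 \left(\left(- \frac{50}{3}\right) \left(-5\right)\right) 11 = \left(-7\right) \frac{250}{3} \cdot 11 = \left(- \frac{1750}{3}\right) 11 = - \frac{19250}{3}$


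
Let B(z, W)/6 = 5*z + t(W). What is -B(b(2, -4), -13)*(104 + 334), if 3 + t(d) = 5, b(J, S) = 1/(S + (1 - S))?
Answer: -18396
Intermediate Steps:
b(J, S) = 1 (b(J, S) = 1/1 = 1)
t(d) = 2 (t(d) = -3 + 5 = 2)
B(z, W) = 12 + 30*z (B(z, W) = 6*(5*z + 2) = 6*(2 + 5*z) = 12 + 30*z)
-B(b(2, -4), -13)*(104 + 334) = -(12 + 30*1)*(104 + 334) = -(12 + 30)*438 = -42*438 = -1*18396 = -18396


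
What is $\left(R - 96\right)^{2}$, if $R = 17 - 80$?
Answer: $25281$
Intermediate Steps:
$R = -63$ ($R = 17 - 80 = -63$)
$\left(R - 96\right)^{2} = \left(-63 - 96\right)^{2} = \left(-159\right)^{2} = 25281$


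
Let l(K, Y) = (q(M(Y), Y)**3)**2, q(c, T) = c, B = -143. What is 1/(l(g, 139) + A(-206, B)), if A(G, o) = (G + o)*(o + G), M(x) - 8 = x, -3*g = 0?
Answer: 1/10090298491330 ≈ 9.9105e-14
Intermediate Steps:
g = 0 (g = -1/3*0 = 0)
M(x) = 8 + x
A(G, o) = (G + o)**2 (A(G, o) = (G + o)*(G + o) = (G + o)**2)
l(K, Y) = (8 + Y)**6 (l(K, Y) = ((8 + Y)**3)**2 = (8 + Y)**6)
1/(l(g, 139) + A(-206, B)) = 1/((8 + 139)**6 + (-206 - 143)**2) = 1/(147**6 + (-349)**2) = 1/(10090298369529 + 121801) = 1/10090298491330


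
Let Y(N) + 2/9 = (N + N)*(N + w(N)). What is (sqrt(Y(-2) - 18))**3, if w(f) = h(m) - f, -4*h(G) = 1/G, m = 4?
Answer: -647*I*sqrt(647)/216 ≈ -76.191*I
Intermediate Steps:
h(G) = -1/(4*G)
w(f) = -1/16 - f (w(f) = -1/4/4 - f = -1/4*1/4 - f = -1/16 - f)
Y(N) = -2/9 - N/8 (Y(N) = -2/9 + (N + N)*(N + (-1/16 - N)) = -2/9 + (2*N)*(-1/16) = -2/9 - N/8)
(sqrt(Y(-2) - 18))**3 = (sqrt((-2/9 - 1/8*(-2)) - 18))**3 = (sqrt((-2/9 + 1/4) - 18))**3 = (sqrt(1/36 - 18))**3 = (sqrt(-647/36))**3 = (I*sqrt(647)/6)**3 = -647*I*sqrt(647)/216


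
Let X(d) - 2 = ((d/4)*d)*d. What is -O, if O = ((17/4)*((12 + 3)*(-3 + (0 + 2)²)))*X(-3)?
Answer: 4845/16 ≈ 302.81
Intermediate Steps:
X(d) = 2 + d³/4 (X(d) = 2 + ((d/4)*d)*d = 2 + (d²/4)*d = 2 + d³/4)
O = -4845/16 (O = ((17/4)*((12 + 3)*(-3 + (0 + 2)²)))*(2 + (¼)*(-3)³) = ((17*(¼))*(15*(-3 + 2²)))*(2 + (¼)*(-27)) = (17*(15*(-3 + 4))/4)*(2 - 27/4) = (17*(15*1)/4)*(-19/4) = ((17/4)*15)*(-19/4) = (255/4)*(-19/4) = -4845/16 ≈ -302.81)
-O = -1*(-4845/16) = 4845/16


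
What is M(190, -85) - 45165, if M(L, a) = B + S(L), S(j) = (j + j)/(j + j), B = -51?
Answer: -45215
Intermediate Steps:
S(j) = 1 (S(j) = (2*j)/((2*j)) = (2*j)*(1/(2*j)) = 1)
M(L, a) = -50 (M(L, a) = -51 + 1 = -50)
M(190, -85) - 45165 = -50 - 45165 = -45215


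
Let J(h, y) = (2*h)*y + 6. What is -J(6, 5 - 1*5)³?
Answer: -216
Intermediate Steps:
J(h, y) = 6 + 2*h*y (J(h, y) = 2*h*y + 6 = 6 + 2*h*y)
-J(6, 5 - 1*5)³ = -(6 + 2*6*(5 - 1*5))³ = -(6 + 2*6*(5 - 5))³ = -(6 + 2*6*0)³ = -(6 + 0)³ = -1*6³ = -1*216 = -216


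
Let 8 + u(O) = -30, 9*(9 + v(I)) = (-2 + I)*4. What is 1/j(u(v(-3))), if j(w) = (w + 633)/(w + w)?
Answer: -76/595 ≈ -0.12773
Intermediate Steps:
v(I) = -89/9 + 4*I/9 (v(I) = -9 + ((-2 + I)*4)/9 = -9 + (-8 + 4*I)/9 = -9 + (-8/9 + 4*I/9) = -89/9 + 4*I/9)
u(O) = -38 (u(O) = -8 - 30 = -38)
j(w) = (633 + w)/(2*w) (j(w) = (633 + w)/((2*w)) = (633 + w)*(1/(2*w)) = (633 + w)/(2*w))
1/j(u(v(-3))) = 1/((1/2)*(633 - 38)/(-38)) = 1/((1/2)*(-1/38)*595) = 1/(-595/76) = -76/595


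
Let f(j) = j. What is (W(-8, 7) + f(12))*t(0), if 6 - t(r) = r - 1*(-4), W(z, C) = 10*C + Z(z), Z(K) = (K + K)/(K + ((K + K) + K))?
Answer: 165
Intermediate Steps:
Z(K) = ½ (Z(K) = (2*K)/(K + (2*K + K)) = (2*K)/(K + 3*K) = (2*K)/((4*K)) = (2*K)*(1/(4*K)) = ½)
W(z, C) = ½ + 10*C (W(z, C) = 10*C + ½ = ½ + 10*C)
t(r) = 2 - r (t(r) = 6 - (r - 1*(-4)) = 6 - (r + 4) = 6 - (4 + r) = 6 + (-4 - r) = 2 - r)
(W(-8, 7) + f(12))*t(0) = ((½ + 10*7) + 12)*(2 - 1*0) = ((½ + 70) + 12)*(2 + 0) = (141/2 + 12)*2 = (165/2)*2 = 165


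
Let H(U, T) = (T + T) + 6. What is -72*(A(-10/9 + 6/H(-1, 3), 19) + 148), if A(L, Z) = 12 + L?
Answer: -11476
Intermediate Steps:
H(U, T) = 6 + 2*T (H(U, T) = 2*T + 6 = 6 + 2*T)
-72*(A(-10/9 + 6/H(-1, 3), 19) + 148) = -72*((12 + (-10/9 + 6/(6 + 2*3))) + 148) = -72*((12 + (-10*1/9 + 6/(6 + 6))) + 148) = -72*((12 + (-10/9 + 6/12)) + 148) = -72*((12 + (-10/9 + 6*(1/12))) + 148) = -72*((12 + (-10/9 + 1/2)) + 148) = -72*((12 - 11/18) + 148) = -72*(205/18 + 148) = -72*2869/18 = -11476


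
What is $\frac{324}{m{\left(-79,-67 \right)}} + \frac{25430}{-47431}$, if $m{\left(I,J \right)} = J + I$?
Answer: $- \frac{9540212}{3462463} \approx -2.7553$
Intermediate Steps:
$m{\left(I,J \right)} = I + J$
$\frac{324}{m{\left(-79,-67 \right)}} + \frac{25430}{-47431} = \frac{324}{-79 - 67} + \frac{25430}{-47431} = \frac{324}{-146} + 25430 \left(- \frac{1}{47431}\right) = 324 \left(- \frac{1}{146}\right) - \frac{25430}{47431} = - \frac{162}{73} - \frac{25430}{47431} = - \frac{9540212}{3462463}$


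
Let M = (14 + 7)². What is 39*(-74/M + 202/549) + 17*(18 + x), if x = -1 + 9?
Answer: 4033406/8967 ≈ 449.81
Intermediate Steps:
M = 441 (M = 21² = 441)
x = 8
39*(-74/M + 202/549) + 17*(18 + x) = 39*(-74/441 + 202/549) + 17*(18 + 8) = 39*(-74*1/441 + 202*(1/549)) + 17*26 = 39*(-74/441 + 202/549) + 442 = 39*(5384/26901) + 442 = 69992/8967 + 442 = 4033406/8967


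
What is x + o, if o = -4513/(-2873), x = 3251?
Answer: 9344636/2873 ≈ 3252.6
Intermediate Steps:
o = 4513/2873 (o = -4513*(-1/2873) = 4513/2873 ≈ 1.5708)
x + o = 3251 + 4513/2873 = 9344636/2873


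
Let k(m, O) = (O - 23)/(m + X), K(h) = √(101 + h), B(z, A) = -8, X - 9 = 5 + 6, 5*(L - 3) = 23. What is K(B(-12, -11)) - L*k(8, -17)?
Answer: 76/7 + √93 ≈ 20.501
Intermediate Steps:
L = 38/5 (L = 3 + (⅕)*23 = 3 + 23/5 = 38/5 ≈ 7.6000)
X = 20 (X = 9 + (5 + 6) = 9 + 11 = 20)
k(m, O) = (-23 + O)/(20 + m) (k(m, O) = (O - 23)/(m + 20) = (-23 + O)/(20 + m))
K(B(-12, -11)) - L*k(8, -17) = √(101 - 8) - 38*(-23 - 17)/(20 + 8)/5 = √93 - 38*-40/28/5 = √93 - 38*(1/28)*(-40)/5 = √93 - 38*(-10)/(5*7) = √93 - 1*(-76/7) = √93 + 76/7 = 76/7 + √93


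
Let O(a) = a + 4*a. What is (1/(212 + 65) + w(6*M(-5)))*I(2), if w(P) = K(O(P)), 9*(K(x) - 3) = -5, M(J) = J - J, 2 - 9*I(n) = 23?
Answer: -42721/7479 ≈ -5.7121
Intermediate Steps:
I(n) = -7/3 (I(n) = 2/9 - 1/9*23 = 2/9 - 23/9 = -7/3)
M(J) = 0
O(a) = 5*a
K(x) = 22/9 (K(x) = 3 + (1/9)*(-5) = 3 - 5/9 = 22/9)
w(P) = 22/9
(1/(212 + 65) + w(6*M(-5)))*I(2) = (1/(212 + 65) + 22/9)*(-7/3) = (1/277 + 22/9)*(-7/3) = (6103/2493)*(-7/3) = -42721/7479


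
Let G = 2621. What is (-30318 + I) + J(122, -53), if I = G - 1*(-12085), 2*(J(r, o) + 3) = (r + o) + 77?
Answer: -15542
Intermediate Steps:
J(r, o) = 71/2 + o/2 + r/2 (J(r, o) = -3 + ((r + o) + 77)/2 = -3 + ((o + r) + 77)/2 = -3 + (77 + o + r)/2 = -3 + (77/2 + o/2 + r/2) = 71/2 + o/2 + r/2)
I = 14706 (I = 2621 - 1*(-12085) = 2621 + 12085 = 14706)
(-30318 + I) + J(122, -53) = (-30318 + 14706) + (71/2 + (1/2)*(-53) + (1/2)*122) = -15612 + (71/2 - 53/2 + 61) = -15612 + 70 = -15542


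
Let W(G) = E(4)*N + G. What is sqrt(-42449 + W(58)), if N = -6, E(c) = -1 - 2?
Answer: I*sqrt(42373) ≈ 205.85*I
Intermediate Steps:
E(c) = -3
W(G) = 18 + G (W(G) = -3*(-6) + G = 18 + G)
sqrt(-42449 + W(58)) = sqrt(-42449 + (18 + 58)) = sqrt(-42449 + 76) = sqrt(-42373) = I*sqrt(42373)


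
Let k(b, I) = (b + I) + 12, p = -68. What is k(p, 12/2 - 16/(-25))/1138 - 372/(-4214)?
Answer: 1345831/29972075 ≈ 0.044903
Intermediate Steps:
k(b, I) = 12 + I + b (k(b, I) = (I + b) + 12 = 12 + I + b)
k(p, 12/2 - 16/(-25))/1138 - 372/(-4214) = (12 + (12/2 - 16/(-25)) - 68)/1138 - 372/(-4214) = (12 + (12*(½) - 16*(-1/25)) - 68)*(1/1138) - 372*(-1/4214) = (12 + (6 + 16/25) - 68)*(1/1138) + 186/2107 = (12 + 166/25 - 68)*(1/1138) + 186/2107 = -1234/25*1/1138 + 186/2107 = -617/14225 + 186/2107 = 1345831/29972075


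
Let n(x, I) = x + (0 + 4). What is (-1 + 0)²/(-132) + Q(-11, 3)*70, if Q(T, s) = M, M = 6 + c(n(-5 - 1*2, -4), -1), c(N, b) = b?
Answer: 46199/132 ≈ 349.99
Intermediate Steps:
n(x, I) = 4 + x (n(x, I) = x + 4 = 4 + x)
M = 5 (M = 6 - 1 = 5)
Q(T, s) = 5
(-1 + 0)²/(-132) + Q(-11, 3)*70 = (-1 + 0)²/(-132) + 5*70 = (-1)²*(-1/132) + 350 = 1*(-1/132) + 350 = -1/132 + 350 = 46199/132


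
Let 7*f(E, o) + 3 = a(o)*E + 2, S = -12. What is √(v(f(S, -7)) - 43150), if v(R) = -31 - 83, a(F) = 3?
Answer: 208*I ≈ 208.0*I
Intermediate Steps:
f(E, o) = -⅐ + 3*E/7 (f(E, o) = -3/7 + (3*E + 2)/7 = -3/7 + (2 + 3*E)/7 = -3/7 + (2/7 + 3*E/7) = -⅐ + 3*E/7)
v(R) = -114
√(v(f(S, -7)) - 43150) = √(-114 - 43150) = √(-43264) = 208*I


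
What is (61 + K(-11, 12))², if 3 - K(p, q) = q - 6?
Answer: 3364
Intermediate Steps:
K(p, q) = 9 - q (K(p, q) = 3 - (q - 6) = 3 - (-6 + q) = 3 + (6 - q) = 9 - q)
(61 + K(-11, 12))² = (61 + (9 - 1*12))² = (61 + (9 - 12))² = (61 - 3)² = 58² = 3364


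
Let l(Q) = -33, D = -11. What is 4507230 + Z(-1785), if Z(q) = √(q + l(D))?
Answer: 4507230 + 3*I*√202 ≈ 4.5072e+6 + 42.638*I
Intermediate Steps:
Z(q) = √(-33 + q) (Z(q) = √(q - 33) = √(-33 + q))
4507230 + Z(-1785) = 4507230 + √(-33 - 1785) = 4507230 + √(-1818) = 4507230 + 3*I*√202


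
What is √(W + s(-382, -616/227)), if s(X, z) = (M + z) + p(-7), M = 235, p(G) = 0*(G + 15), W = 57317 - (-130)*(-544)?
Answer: 2*I*√169668426/227 ≈ 114.76*I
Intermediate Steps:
W = -13403 (W = 57317 - 1*70720 = 57317 - 70720 = -13403)
p(G) = 0 (p(G) = 0*(15 + G) = 0)
s(X, z) = 235 + z (s(X, z) = (235 + z) + 0 = 235 + z)
√(W + s(-382, -616/227)) = √(-13403 + (235 - 616/227)) = √(-13403 + 52729/227) = √(-2989752/227) = 2*I*√169668426/227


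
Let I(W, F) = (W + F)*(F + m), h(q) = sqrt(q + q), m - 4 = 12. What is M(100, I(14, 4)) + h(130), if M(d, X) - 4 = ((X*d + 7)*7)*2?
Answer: 504102 + 2*sqrt(65) ≈ 5.0412e+5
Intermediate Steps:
m = 16 (m = 4 + 12 = 16)
h(q) = sqrt(2)*sqrt(q) (h(q) = sqrt(2*q) = sqrt(2)*sqrt(q))
I(W, F) = (16 + F)*(F + W) (I(W, F) = (W + F)*(F + 16) = (F + W)*(16 + F) = (16 + F)*(F + W))
M(d, X) = 102 + 14*X*d (M(d, X) = 4 + ((X*d + 7)*7)*2 = 4 + ((7 + X*d)*7)*2 = 4 + (49 + 7*X*d)*2 = 4 + (98 + 14*X*d) = 102 + 14*X*d)
M(100, I(14, 4)) + h(130) = (102 + 14*(4**2 + 16*4 + 16*14 + 4*14)*100) + sqrt(2)*sqrt(130) = (102 + 14*(16 + 64 + 224 + 56)*100) + 2*sqrt(65) = (102 + 14*360*100) + 2*sqrt(65) = (102 + 504000) + 2*sqrt(65) = 504102 + 2*sqrt(65)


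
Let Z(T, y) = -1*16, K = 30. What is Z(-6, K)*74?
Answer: -1184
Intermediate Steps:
Z(T, y) = -16
Z(-6, K)*74 = -16*74 = -1184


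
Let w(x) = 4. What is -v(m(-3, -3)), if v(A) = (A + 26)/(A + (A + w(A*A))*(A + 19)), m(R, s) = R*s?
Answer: -35/373 ≈ -0.093834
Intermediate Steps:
v(A) = (26 + A)/(A + (4 + A)*(19 + A)) (v(A) = (A + 26)/(A + (A + 4)*(A + 19)) = (26 + A)/(A + (4 + A)*(19 + A)))
-v(m(-3, -3)) = -(26 - 3*(-3))/(76 + (-3*(-3))**2 + 24*(-3*(-3))) = -(26 + 9)/(76 + 9**2 + 24*9) = -35/(76 + 81 + 216) = -35/373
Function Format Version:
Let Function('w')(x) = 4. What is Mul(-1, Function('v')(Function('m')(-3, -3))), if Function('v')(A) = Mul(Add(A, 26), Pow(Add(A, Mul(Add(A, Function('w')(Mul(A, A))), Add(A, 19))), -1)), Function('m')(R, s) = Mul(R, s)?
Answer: Rational(-35, 373) ≈ -0.093834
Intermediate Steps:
Function('v')(A) = Mul(Pow(Add(A, Mul(Add(4, A), Add(19, A))), -1), Add(26, A)) (Function('v')(A) = Mul(Add(A, 26), Pow(Add(A, Mul(Add(A, 4), Add(A, 19))), -1)) = Mul(Add(26, A), Pow(Add(A, Mul(Add(4, A), Add(19, A))), -1)) = Mul(Pow(Add(A, Mul(Add(4, A), Add(19, A))), -1), Add(26, A)))
Mul(-1, Function('v')(Function('m')(-3, -3))) = Mul(-1, Mul(Pow(Add(76, Pow(Mul(-3, -3), 2), Mul(24, Mul(-3, -3))), -1), Add(26, Mul(-3, -3)))) = Mul(-1, Mul(Pow(Add(76, Pow(9, 2), Mul(24, 9)), -1), Add(26, 9))) = Mul(-1, Mul(Pow(Add(76, 81, 216), -1), 35)) = Mul(-1, Mul(Pow(373, -1), 35)) = Mul(-1, Mul(Rational(1, 373), 35)) = Mul(-1, Rational(35, 373)) = Rational(-35, 373)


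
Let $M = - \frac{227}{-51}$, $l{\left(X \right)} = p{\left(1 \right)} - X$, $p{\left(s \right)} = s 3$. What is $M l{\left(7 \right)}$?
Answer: $- \frac{908}{51} \approx -17.804$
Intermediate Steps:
$p{\left(s \right)} = 3 s$
$l{\left(X \right)} = 3 - X$ ($l{\left(X \right)} = 3 \cdot 1 - X = 3 - X$)
$M = \frac{227}{51}$ ($M = \left(-227\right) \left(- \frac{1}{51}\right) = \frac{227}{51} \approx 4.451$)
$M l{\left(7 \right)} = \frac{227 \left(3 - 7\right)}{51} = \frac{227}{51} \left(-4\right) = - \frac{908}{51}$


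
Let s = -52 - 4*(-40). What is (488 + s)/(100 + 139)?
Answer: 596/239 ≈ 2.4937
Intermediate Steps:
s = 108 (s = -52 + 160 = 108)
(488 + s)/(100 + 139) = (488 + 108)/(100 + 139) = 596/239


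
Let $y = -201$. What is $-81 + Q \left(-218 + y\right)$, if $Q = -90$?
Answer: $37629$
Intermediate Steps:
$-81 + Q \left(-218 + y\right) = -81 - 90 \left(-218 - 201\right) = -81 - -37710 = -81 + 37710 = 37629$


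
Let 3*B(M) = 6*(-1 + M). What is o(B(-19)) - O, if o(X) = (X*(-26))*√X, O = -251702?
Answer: 251702 + 2080*I*√10 ≈ 2.517e+5 + 6577.5*I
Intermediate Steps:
B(M) = -2 + 2*M (B(M) = (6*(-1 + M))/3 = (-6 + 6*M)/3 = -2 + 2*M)
o(X) = -26*X^(3/2) (o(X) = (-26*X)*√X = -26*X^(3/2))
o(B(-19)) - O = -26*(-2 + 2*(-19))^(3/2) - 1*(-251702) = -26*(-2 - 38)^(3/2) + 251702 = -(-2080)*I*√10 + 251702 = 2080*I*√10 + 251702 = 251702 + 2080*I*√10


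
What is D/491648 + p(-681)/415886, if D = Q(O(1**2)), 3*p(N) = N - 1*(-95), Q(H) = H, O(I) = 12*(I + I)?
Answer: -701527/1666871088 ≈ -0.00042086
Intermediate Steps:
O(I) = 24*I (O(I) = 12*(2*I) = 24*I)
p(N) = 95/3 + N/3 (p(N) = (N - 1*(-95))/3 = (N + 95)/3 = (95 + N)/3 = 95/3 + N/3)
D = 24 (D = 24*1**2 = 24*1 = 24)
D/491648 + p(-681)/415886 = 24/491648 + (95/3 + (1/3)*(-681))/415886 = 24*(1/491648) + (95/3 - 227)*(1/415886) = 3/61456 - 586/3*1/415886 = 3/61456 - 293/623829 = -701527/1666871088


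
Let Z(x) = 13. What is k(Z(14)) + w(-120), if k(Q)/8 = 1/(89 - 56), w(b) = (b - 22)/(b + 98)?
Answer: 221/33 ≈ 6.6970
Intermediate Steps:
w(b) = (-22 + b)/(98 + b)
k(Q) = 8/33 (k(Q) = 8/(89 - 56) = 8/33)
k(Z(14)) + w(-120) = 8/33 + (-22 - 120)/(98 - 120) = 8/33 - 142/(-22) = 8/33 - 1/22*(-142) = 8/33 + 71/11 = 221/33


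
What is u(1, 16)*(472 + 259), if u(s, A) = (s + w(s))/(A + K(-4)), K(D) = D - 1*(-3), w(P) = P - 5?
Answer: -731/5 ≈ -146.20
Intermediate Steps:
w(P) = -5 + P
K(D) = 3 + D (K(D) = D + 3 = 3 + D)
u(s, A) = (-5 + 2*s)/(-1 + A) (u(s, A) = (s + (-5 + s))/(A + (3 - 4)) = (-5 + 2*s)/(A - 1) = (-5 + 2*s)/(-1 + A))
u(1, 16)*(472 + 259) = ((-5 + 2*1)/(-1 + 16))*(472 + 259) = ((-5 + 2)/15)*731 = ((1/15)*(-3))*731 = -⅕*731 = -731/5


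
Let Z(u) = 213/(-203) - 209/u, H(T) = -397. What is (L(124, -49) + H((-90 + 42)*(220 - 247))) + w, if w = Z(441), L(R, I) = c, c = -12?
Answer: -5250181/12789 ≈ -410.52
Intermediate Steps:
L(R, I) = -12
Z(u) = -213/203 - 209/u (Z(u) = 213*(-1/203) - 209/u = -213/203 - 209/u)
w = -19480/12789 (w = -213/203 - 209/441 = -19480/12789 ≈ -1.5232)
(L(124, -49) + H((-90 + 42)*(220 - 247))) + w = (-12 - 397) - 19480/12789 = -409 - 19480/12789 = -5250181/12789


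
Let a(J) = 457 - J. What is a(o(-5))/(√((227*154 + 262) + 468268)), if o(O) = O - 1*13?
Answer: 475*√7867/62936 ≈ 0.66942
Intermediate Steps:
o(O) = -13 + O (o(O) = O - 13 = -13 + O)
a(o(-5))/(√((227*154 + 262) + 468268)) = (457 - (-13 - 5))/(√((227*154 + 262) + 468268)) = (457 - 1*(-18))/(√((34958 + 262) + 468268)) = (457 + 18)/(√(35220 + 468268)) = 475/(√503488) = 475/((8*√7867)) = 475*(√7867/62936) = 475*√7867/62936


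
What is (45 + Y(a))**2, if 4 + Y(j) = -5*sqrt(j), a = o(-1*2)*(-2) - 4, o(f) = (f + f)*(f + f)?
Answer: 781 - 2460*I ≈ 781.0 - 2460.0*I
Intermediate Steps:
o(f) = 4*f**2 (o(f) = (2*f)*(2*f) = 4*f**2)
a = -36 (a = (4*(-1*2)**2)*(-2) - 4 = (4*(-2)**2)*(-2) - 4 = (4*4)*(-2) - 4 = 16*(-2) - 4 = -32 - 4 = -36)
Y(j) = -4 - 5*sqrt(j)
(45 + Y(a))**2 = (45 + (-4 - 30*I))**2 = (41 - 30*I)**2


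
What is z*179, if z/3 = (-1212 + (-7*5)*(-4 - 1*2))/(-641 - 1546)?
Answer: 59786/243 ≈ 246.03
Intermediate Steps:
z = 334/243 (z = 3*((-1212 + (-7*5)*(-4 - 1*2))/(-641 - 1546)) = 3*((-1212 - 35*(-4 - 2))/(-2187)) = 3*((-1212 - 35*(-6))*(-1/2187)) = 3*((-1212 + 210)*(-1/2187)) = 3*(-1002*(-1/2187)) = 3*(334/729) = 334/243 ≈ 1.3745)
z*179 = (334/243)*179 = 59786/243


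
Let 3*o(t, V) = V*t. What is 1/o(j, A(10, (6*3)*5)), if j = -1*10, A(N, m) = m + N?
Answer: -3/1000 ≈ -0.0030000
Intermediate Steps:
A(N, m) = N + m
j = -10
o(t, V) = V*t/3 (o(t, V) = (V*t)/3 = V*t/3)
1/o(j, A(10, (6*3)*5)) = 1/((⅓)*(10 + (6*3)*5)*(-10)) = 1/((⅓)*(10 + 18*5)*(-10)) = 1/((⅓)*(10 + 90)*(-10)) = 1/((⅓)*100*(-10)) = 1/(-1000/3) = -3/1000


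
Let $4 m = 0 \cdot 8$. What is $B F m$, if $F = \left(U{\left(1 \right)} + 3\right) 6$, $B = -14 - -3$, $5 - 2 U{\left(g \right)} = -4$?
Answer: $0$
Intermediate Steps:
$U{\left(g \right)} = \frac{9}{2}$ ($U{\left(g \right)} = \frac{5}{2} - -2 = \frac{5}{2} + 2 = \frac{9}{2}$)
$B = -11$ ($B = -14 + 3 = -11$)
$m = 0$ ($m = \frac{0 \cdot 8}{4} = \frac{1}{4} \cdot 0 = 0$)
$F = 45$ ($F = \left(\frac{9}{2} + 3\right) 6 = \frac{15}{2} \cdot 6 = 45$)
$B F m = \left(-11\right) 45 \cdot 0 = \left(-495\right) 0 = 0$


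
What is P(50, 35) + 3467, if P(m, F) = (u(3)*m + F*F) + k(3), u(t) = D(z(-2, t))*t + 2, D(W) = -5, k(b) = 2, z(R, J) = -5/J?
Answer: 4044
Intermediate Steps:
u(t) = 2 - 5*t (u(t) = -5*t + 2 = 2 - 5*t)
P(m, F) = 2 + F² - 13*m (P(m, F) = ((2 - 5*3)*m + F*F) + 2 = ((2 - 15)*m + F²) + 2 = (-13*m + F²) + 2 = (F² - 13*m) + 2 = 2 + F² - 13*m)
P(50, 35) + 3467 = (2 + 35² - 13*50) + 3467 = (2 + 1225 - 650) + 3467 = 577 + 3467 = 4044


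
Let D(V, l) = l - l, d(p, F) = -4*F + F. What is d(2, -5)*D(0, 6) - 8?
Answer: -8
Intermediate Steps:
d(p, F) = -3*F
D(V, l) = 0
d(2, -5)*D(0, 6) - 8 = -3*(-5)*0 - 8 = 15*0 - 8 = 0 - 8 = -8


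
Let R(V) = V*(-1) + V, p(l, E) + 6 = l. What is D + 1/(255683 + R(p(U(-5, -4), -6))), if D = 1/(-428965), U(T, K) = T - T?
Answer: 173282/109679058095 ≈ 1.5799e-6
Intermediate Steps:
U(T, K) = 0
p(l, E) = -6 + l
R(V) = 0 (R(V) = -V + V = 0)
D = -1/428965 ≈ -2.3312e-6
D + 1/(255683 + R(p(U(-5, -4), -6))) = -1/428965 + 1/(255683 + 0) = -1/428965 + 1/255683 = 173282/109679058095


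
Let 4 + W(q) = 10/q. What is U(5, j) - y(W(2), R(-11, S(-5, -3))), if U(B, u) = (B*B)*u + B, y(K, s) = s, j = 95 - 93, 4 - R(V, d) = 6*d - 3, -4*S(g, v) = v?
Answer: 105/2 ≈ 52.500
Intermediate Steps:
S(g, v) = -v/4
R(V, d) = 7 - 6*d (R(V, d) = 4 - (6*d - 3) = 4 - (-3 + 6*d) = 4 + (3 - 6*d) = 7 - 6*d)
W(q) = -4 + 10/q
j = 2
U(B, u) = B + u*B**2 (U(B, u) = B**2*u + B = u*B**2 + B = B + u*B**2)
U(5, j) - y(W(2), R(-11, S(-5, -3))) = 5*(1 + 5*2) - (7 - (-3)*(-3)/2) = 5*(1 + 10) - (7 - 6*3/4) = 5*11 - (7 - 9/2) = 55 - 1*5/2 = 55 - 5/2 = 105/2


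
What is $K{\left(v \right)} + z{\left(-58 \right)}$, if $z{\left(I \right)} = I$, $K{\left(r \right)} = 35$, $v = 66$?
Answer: $-23$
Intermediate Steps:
$K{\left(v \right)} + z{\left(-58 \right)} = 35 - 58 = -23$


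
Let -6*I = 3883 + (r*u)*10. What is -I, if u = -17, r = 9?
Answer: 2353/6 ≈ 392.17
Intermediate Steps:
I = -2353/6 (I = -(3883 + (9*(-17))*10)/6 = -(3883 - 153*10)/6 = -(3883 - 1530)/6 = -⅙*2353 = -2353/6 ≈ -392.17)
-I = -1*(-2353/6) = 2353/6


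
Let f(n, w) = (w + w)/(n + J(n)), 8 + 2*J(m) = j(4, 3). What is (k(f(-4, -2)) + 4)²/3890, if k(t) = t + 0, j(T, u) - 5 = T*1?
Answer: 648/95305 ≈ 0.0067992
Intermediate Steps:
j(T, u) = 5 + T (j(T, u) = 5 + T*1 = 5 + T)
J(m) = ½ (J(m) = -4 + (5 + 4)/2 = -4 + (½)*9 = -4 + 9/2 = ½)
f(n, w) = 2*w/(½ + n) (f(n, w) = (w + w)/(n + ½) = (2*w)/(½ + n) = 2*w/(½ + n))
k(t) = t
(k(f(-4, -2)) + 4)²/3890 = (4*(-2)/(1 + 2*(-4)) + 4)²/3890 = (4*(-2)/(1 - 8) + 4)²*(1/3890) = (4*(-2)/(-7) + 4)²*(1/3890) = (4*(-2)*(-⅐) + 4)²*(1/3890) = (8/7 + 4)²*(1/3890) = (36/7)²*(1/3890) = (1296/49)*(1/3890) = 648/95305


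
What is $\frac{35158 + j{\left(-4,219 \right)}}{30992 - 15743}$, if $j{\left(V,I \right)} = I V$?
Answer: $\frac{34282}{15249} \approx 2.2481$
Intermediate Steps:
$\frac{35158 + j{\left(-4,219 \right)}}{30992 - 15743} = \frac{35158 + 219 \left(-4\right)}{30992 - 15743} = \frac{35158 - 876}{15249} = 34282 \cdot \frac{1}{15249} = \frac{34282}{15249}$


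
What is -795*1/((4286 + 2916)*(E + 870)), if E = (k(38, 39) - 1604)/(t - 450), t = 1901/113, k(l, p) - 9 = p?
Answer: -38914455/307968020516 ≈ -0.00012636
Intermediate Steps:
k(l, p) = 9 + p
t = 1901/113 (t = 1901*(1/113) = 1901/113 ≈ 16.823)
E = 175828/48949 (E = ((9 + 39) - 1604)/(1901/113 - 450) = (48 - 1604)/(-48949/113) = -1556*(-113/48949) = 175828/48949 ≈ 3.5921)
-795*1/((4286 + 2916)*(E + 870)) = -795*1/((4286 + 2916)*(175828/48949 + 870)) = -795/(7202*(42761458/48949)) = -795/307968020516/48949 = -795*48949/307968020516 = -38914455/307968020516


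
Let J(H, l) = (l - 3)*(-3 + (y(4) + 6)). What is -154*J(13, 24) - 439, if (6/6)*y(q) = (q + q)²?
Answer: -217117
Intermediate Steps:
y(q) = 4*q² (y(q) = (q + q)² = (2*q)² = 4*q²)
J(H, l) = -201 + 67*l (J(H, l) = (l - 3)*(-3 + (4*4² + 6)) = (-3 + l)*(-3 + (4*16 + 6)) = (-3 + l)*(-3 + (64 + 6)) = (-3 + l)*(-3 + 70) = (-3 + l)*67 = -201 + 67*l)
-154*J(13, 24) - 439 = -154*(-201 + 67*24) - 439 = -154*(-201 + 1608) - 439 = -154*1407 - 439 = -216678 - 439 = -217117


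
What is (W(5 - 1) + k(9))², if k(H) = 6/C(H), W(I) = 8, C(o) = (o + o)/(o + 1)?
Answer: 1156/9 ≈ 128.44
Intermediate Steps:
C(o) = 2*o/(1 + o) (C(o) = (2*o)/(1 + o) = 2*o/(1 + o))
k(H) = 3*(1 + H)/H (k(H) = 6/((2*H/(1 + H))) = 6*((1 + H)/(2*H)) = 3*(1 + H)/H)
(W(5 - 1) + k(9))² = (8 + (3 + 3/9))² = (8 + (3 + 3*(⅑)))² = (8 + (3 + ⅓))² = (8 + 10/3)² = (34/3)² = 1156/9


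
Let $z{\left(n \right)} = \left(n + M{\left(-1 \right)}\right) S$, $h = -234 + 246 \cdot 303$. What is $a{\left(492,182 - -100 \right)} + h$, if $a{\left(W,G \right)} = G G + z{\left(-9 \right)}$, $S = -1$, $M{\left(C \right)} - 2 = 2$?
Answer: $153833$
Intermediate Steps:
$M{\left(C \right)} = 4$ ($M{\left(C \right)} = 2 + 2 = 4$)
$h = 74304$ ($h = -234 + 74538 = 74304$)
$z{\left(n \right)} = -4 - n$ ($z{\left(n \right)} = \left(n + 4\right) \left(-1\right) = \left(4 + n\right) \left(-1\right) = -4 - n$)
$a{\left(W,G \right)} = 5 + G^{2}$ ($a{\left(W,G \right)} = G G - -5 = G^{2} + \left(-4 + 9\right) = G^{2} + 5 = 5 + G^{2}$)
$a{\left(492,182 - -100 \right)} + h = \left(5 + \left(182 - -100\right)^{2}\right) + 74304 = \left(5 + \left(182 + 100\right)^{2}\right) + 74304 = \left(5 + 282^{2}\right) + 74304 = \left(5 + 79524\right) + 74304 = 79529 + 74304 = 153833$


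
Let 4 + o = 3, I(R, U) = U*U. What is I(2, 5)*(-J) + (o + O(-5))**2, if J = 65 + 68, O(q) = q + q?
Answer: -3204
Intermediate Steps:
I(R, U) = U**2
O(q) = 2*q
o = -1 (o = -4 + 3 = -1)
J = 133
I(2, 5)*(-J) + (o + O(-5))**2 = 5**2*(-1*133) + (-1 + 2*(-5))**2 = 25*(-133) + (-1 - 10)**2 = -3325 + (-11)**2 = -3325 + 121 = -3204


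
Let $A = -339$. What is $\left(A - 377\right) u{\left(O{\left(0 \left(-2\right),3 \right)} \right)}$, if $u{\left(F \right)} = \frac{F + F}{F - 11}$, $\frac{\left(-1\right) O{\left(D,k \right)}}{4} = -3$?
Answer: $-17184$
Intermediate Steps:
$O{\left(D,k \right)} = 12$ ($O{\left(D,k \right)} = \left(-4\right) \left(-3\right) = 12$)
$u{\left(F \right)} = \frac{2 F}{-11 + F}$
$\left(A - 377\right) u{\left(O{\left(0 \left(-2\right),3 \right)} \right)} = \left(-339 - 377\right) 2 \cdot 12 \frac{1}{-11 + 12} = - 716 \cdot 2 \cdot 12 \cdot 1^{-1} = - 716 \cdot 2 \cdot 12 \cdot 1 = \left(-716\right) 24 = -17184$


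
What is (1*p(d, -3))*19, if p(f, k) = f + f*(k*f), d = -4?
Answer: -988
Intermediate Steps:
p(f, k) = f + k*f² (p(f, k) = f + f*(f*k) = f + k*f²)
(1*p(d, -3))*19 = (1*(-4*(1 - 4*(-3))))*19 = (1*(-4*(1 + 12)))*19 = (1*(-4*13))*19 = (1*(-52))*19 = -52*19 = -988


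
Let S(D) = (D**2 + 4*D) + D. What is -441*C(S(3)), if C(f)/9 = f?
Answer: -95256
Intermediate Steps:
S(D) = D**2 + 5*D
C(f) = 9*f
-441*C(S(3)) = -3969*3*(5 + 3) = -3969*3*8 = -3969*24 = -441*216 = -95256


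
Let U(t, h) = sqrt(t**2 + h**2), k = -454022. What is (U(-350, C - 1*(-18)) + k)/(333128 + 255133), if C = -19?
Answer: -454022/588261 + sqrt(122501)/588261 ≈ -0.77121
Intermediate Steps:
U(t, h) = sqrt(h**2 + t**2)
(U(-350, C - 1*(-18)) + k)/(333128 + 255133) = (sqrt((-19 - 1*(-18))**2 + (-350)**2) - 454022)/(333128 + 255133) = (sqrt((-19 + 18)**2 + 122500) - 454022)/588261 = (sqrt((-1)**2 + 122500) - 454022)*(1/588261) = (sqrt(1 + 122500) - 454022)*(1/588261) = (sqrt(122501) - 454022)*(1/588261) = (-454022 + sqrt(122501))*(1/588261) = -454022/588261 + sqrt(122501)/588261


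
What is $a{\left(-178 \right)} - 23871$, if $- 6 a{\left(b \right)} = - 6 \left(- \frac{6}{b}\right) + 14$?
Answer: $- \frac{6374171}{267} \approx -23873.0$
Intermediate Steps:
$a{\left(b \right)} = - \frac{7}{3} - \frac{6}{b}$ ($a{\left(b \right)} = - \frac{- 6 \left(- \frac{6}{b}\right) + 14}{6} = - \frac{\frac{36}{b} + 14}{6} = - \frac{14 + \frac{36}{b}}{6} = - \frac{7}{3} - \frac{6}{b}$)
$a{\left(-178 \right)} - 23871 = \left(- \frac{7}{3} - \frac{6}{-178}\right) - 23871 = \left(- \frac{7}{3} - - \frac{3}{89}\right) - 23871 = \left(- \frac{7}{3} + \frac{3}{89}\right) - 23871 = - \frac{614}{267} - 23871 = - \frac{6374171}{267}$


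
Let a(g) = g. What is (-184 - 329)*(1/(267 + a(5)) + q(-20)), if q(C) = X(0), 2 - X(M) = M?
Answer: -279585/272 ≈ -1027.9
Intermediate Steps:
X(M) = 2 - M
q(C) = 2 (q(C) = 2 - 1*0 = 2 + 0 = 2)
(-184 - 329)*(1/(267 + a(5)) + q(-20)) = (-184 - 329)*(1/(267 + 5) + 2) = -513*(1/272 + 2) = -513*545/272 = -279585/272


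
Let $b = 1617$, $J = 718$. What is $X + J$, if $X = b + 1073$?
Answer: $3408$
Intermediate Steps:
$X = 2690$ ($X = 1617 + 1073 = 2690$)
$X + J = 2690 + 718 = 3408$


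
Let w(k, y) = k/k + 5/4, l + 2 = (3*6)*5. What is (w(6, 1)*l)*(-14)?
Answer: -2772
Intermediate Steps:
l = 88 (l = -2 + (3*6)*5 = -2 + 18*5 = -2 + 90 = 88)
w(k, y) = 9/4 (w(k, y) = 1 + 5*(¼) = 1 + 5/4 = 9/4)
(w(6, 1)*l)*(-14) = ((9/4)*88)*(-14) = 198*(-14) = -2772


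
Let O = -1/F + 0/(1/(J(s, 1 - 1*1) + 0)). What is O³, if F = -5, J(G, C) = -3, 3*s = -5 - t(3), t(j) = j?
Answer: 1/125 ≈ 0.0080000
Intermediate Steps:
s = -8/3 (s = (-5 - 1*3)/3 = (-5 - 3)/3 = (⅓)*(-8) = -8/3 ≈ -2.6667)
O = ⅕ (O = -1/(-5) + 0/(1/(-3 + 0)) = -1*(-⅕) + 0/(1/(-3)) = ⅕ + 0/(-⅓) = ⅕ + 0*(-3) = ⅕ + 0 = ⅕ ≈ 0.20000)
O³ = (⅕)³ = 1/125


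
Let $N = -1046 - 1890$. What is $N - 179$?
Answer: $-3115$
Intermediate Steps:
$N = -2936$ ($N = -1046 - 1890 = -2936$)
$N - 179 = -2936 - 179 = -3115$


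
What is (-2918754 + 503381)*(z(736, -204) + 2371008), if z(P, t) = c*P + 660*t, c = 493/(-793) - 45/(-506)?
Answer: -47110443883640608/8723 ≈ -5.4007e+12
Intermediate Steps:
c = -213773/401258 (c = 493*(-1/793) - 45*(-1/506) = -493/793 + 45/506 = -213773/401258 ≈ -0.53276)
z(P, t) = 660*t - 213773*P/401258 (z(P, t) = -213773*P/401258 + 660*t = 660*t - 213773*P/401258)
(-2918754 + 503381)*(z(736, -204) + 2371008) = (-2918754 + 503381)*((660*(-204) - 213773/401258*736) + 2371008) = -2415373*((-134640 - 3420368/8723) + 2371008) = -2415373*(-1177885088/8723 + 2371008) = -2415373*19504417696/8723 = -47110443883640608/8723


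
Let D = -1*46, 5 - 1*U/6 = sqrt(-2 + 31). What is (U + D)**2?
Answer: 1300 + 192*sqrt(29) ≈ 2334.0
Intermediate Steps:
U = 30 - 6*sqrt(29) (U = 30 - 6*sqrt(-2 + 31) = 30 - 6*sqrt(29) ≈ -2.3110)
D = -46
(U + D)**2 = ((30 - 6*sqrt(29)) - 46)**2 = (-16 - 6*sqrt(29))**2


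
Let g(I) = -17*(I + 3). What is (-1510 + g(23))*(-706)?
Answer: 1378112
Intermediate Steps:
g(I) = -51 - 17*I (g(I) = -17*(3 + I) = -51 - 17*I)
(-1510 + g(23))*(-706) = (-1510 + (-51 - 17*23))*(-706) = (-1510 + (-51 - 391))*(-706) = (-1510 - 442)*(-706) = -1952*(-706) = 1378112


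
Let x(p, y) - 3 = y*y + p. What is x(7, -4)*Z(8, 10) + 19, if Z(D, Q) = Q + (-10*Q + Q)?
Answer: -2061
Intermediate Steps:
Z(D, Q) = -8*Q (Z(D, Q) = Q - 9*Q = -8*Q)
x(p, y) = 3 + p + y² (x(p, y) = 3 + (y*y + p) = 3 + (y² + p) = 3 + (p + y²) = 3 + p + y²)
x(7, -4)*Z(8, 10) + 19 = (3 + 7 + (-4)²)*(-8*10) + 19 = (3 + 7 + 16)*(-80) + 19 = 26*(-80) + 19 = -2080 + 19 = -2061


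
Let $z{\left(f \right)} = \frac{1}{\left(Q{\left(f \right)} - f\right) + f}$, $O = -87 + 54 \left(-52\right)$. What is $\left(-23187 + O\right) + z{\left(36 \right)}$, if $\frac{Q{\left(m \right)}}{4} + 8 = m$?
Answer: $- \frac{2921183}{112} \approx -26082.0$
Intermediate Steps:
$O = -2895$ ($O = -87 - 2808 = -2895$)
$Q{\left(m \right)} = -32 + 4 m$
$z{\left(f \right)} = \frac{1}{-32 + 4 f}$ ($z{\left(f \right)} = \frac{1}{\left(\left(-32 + 4 f\right) - f\right) + f} = \frac{1}{\left(-32 + 3 f\right) + f} = \frac{1}{-32 + 4 f}$)
$\left(-23187 + O\right) + z{\left(36 \right)} = \left(-23187 - 2895\right) + \frac{1}{4 \left(-8 + 36\right)} = -26082 + \frac{1}{4 \cdot 28} = -26082 + \frac{1}{4} \cdot \frac{1}{28} = -26082 + \frac{1}{112} = - \frac{2921183}{112}$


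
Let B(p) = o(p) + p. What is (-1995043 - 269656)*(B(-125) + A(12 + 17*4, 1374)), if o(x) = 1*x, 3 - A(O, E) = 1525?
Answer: 4013046628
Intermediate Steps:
A(O, E) = -1522 (A(O, E) = 3 - 1*1525 = 3 - 1525 = -1522)
o(x) = x
B(p) = 2*p (B(p) = p + p = 2*p)
(-1995043 - 269656)*(B(-125) + A(12 + 17*4, 1374)) = (-1995043 - 269656)*(2*(-125) - 1522) = -2264699*(-250 - 1522) = -2264699*(-1772) = 4013046628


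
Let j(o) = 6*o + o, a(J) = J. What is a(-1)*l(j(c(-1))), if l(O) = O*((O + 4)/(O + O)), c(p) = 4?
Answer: -16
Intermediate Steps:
j(o) = 7*o
l(O) = 2 + O/2 (l(O) = O*((4 + O)/((2*O))) = O*((4 + O)*(1/(2*O))) = O*((4 + O)/(2*O)) = 2 + O/2)
a(-1)*l(j(c(-1))) = -(2 + (7*4)/2) = -(2 + (½)*28) = -(2 + 14) = -1*16 = -16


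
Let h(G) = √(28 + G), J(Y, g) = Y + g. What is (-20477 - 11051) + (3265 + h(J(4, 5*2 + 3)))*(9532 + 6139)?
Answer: 51134287 + 47013*√5 ≈ 5.1239e+7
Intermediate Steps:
(-20477 - 11051) + (3265 + h(J(4, 5*2 + 3)))*(9532 + 6139) = (-20477 - 11051) + (3265 + √(28 + (4 + (5*2 + 3))))*(9532 + 6139) = -31528 + (3265 + √(28 + (4 + (10 + 3))))*15671 = -31528 + (3265 + √(28 + (4 + 13)))*15671 = -31528 + (3265 + √(28 + 17))*15671 = -31528 + (3265 + √45)*15671 = -31528 + (3265 + 3*√5)*15671 = -31528 + (51165815 + 47013*√5) = 51134287 + 47013*√5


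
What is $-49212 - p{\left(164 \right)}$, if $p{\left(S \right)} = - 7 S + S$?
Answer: $-48228$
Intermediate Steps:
$p{\left(S \right)} = - 6 S$
$-49212 - p{\left(164 \right)} = -49212 - \left(-6\right) 164 = -49212 - -984 = -49212 + 984 = -48228$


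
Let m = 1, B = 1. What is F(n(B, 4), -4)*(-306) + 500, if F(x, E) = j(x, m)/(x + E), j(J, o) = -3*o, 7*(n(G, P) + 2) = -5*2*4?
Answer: 17287/41 ≈ 421.63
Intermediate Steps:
n(G, P) = -54/7 (n(G, P) = -2 + (-5*2*4)/7 = -2 + (-10*4)/7 = -2 + (1/7)*(-40) = -2 - 40/7 = -54/7)
F(x, E) = -3/(E + x) (F(x, E) = (-3*1)/(x + E) = -3/(E + x))
F(n(B, 4), -4)*(-306) + 500 = -3/(-4 - 54/7)*(-306) + 500 = -3/(-82/7)*(-306) + 500 = -3*(-7/82)*(-306) + 500 = (21/82)*(-306) + 500 = -3213/41 + 500 = 17287/41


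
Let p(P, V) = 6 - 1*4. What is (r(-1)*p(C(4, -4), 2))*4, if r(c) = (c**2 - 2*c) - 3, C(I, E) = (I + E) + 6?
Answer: 0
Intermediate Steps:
C(I, E) = 6 + E + I (C(I, E) = (E + I) + 6 = 6 + E + I)
p(P, V) = 2 (p(P, V) = 6 - 4 = 2)
r(c) = -3 + c**2 - 2*c
(r(-1)*p(C(4, -4), 2))*4 = ((-3 + (-1)**2 - 2*(-1))*2)*4 = ((-3 + 1 + 2)*2)*4 = (0*2)*4 = 0*4 = 0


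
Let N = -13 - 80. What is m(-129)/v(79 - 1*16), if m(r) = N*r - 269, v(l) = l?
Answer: 11728/63 ≈ 186.16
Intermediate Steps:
N = -93
m(r) = -269 - 93*r (m(r) = -93*r - 269 = -269 - 93*r)
m(-129)/v(79 - 1*16) = (-269 - 93*(-129))/(79 - 1*16) = (-269 + 11997)/(79 - 16) = 11728/63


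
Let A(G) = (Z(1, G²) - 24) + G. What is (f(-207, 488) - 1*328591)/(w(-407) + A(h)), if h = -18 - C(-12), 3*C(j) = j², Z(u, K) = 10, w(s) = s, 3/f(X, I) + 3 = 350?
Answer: 114021074/168989 ≈ 674.72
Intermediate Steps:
f(X, I) = 3/347 (f(X, I) = 3/(-3 + 350) = 3/347)
C(j) = j²/3
h = -66 (h = -18 - (-12)²/3 = -18 - 144/3 = -18 - 1*48 = -18 - 48 = -66)
A(G) = -14 + G (A(G) = (10 - 24) + G = -14 + G)
(f(-207, 488) - 1*328591)/(w(-407) + A(h)) = (3/347 - 1*328591)/(-407 + (-14 - 66)) = (3/347 - 328591)/(-407 - 80) = -114021074/347/(-487) = -114021074/347*(-1/487) = 114021074/168989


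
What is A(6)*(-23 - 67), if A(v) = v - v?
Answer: 0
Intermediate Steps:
A(v) = 0
A(6)*(-23 - 67) = 0*(-23 - 67) = 0*(-90) = 0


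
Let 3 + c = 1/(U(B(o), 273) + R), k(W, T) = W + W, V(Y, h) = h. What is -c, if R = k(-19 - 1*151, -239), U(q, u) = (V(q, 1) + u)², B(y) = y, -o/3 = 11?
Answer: 224207/74736 ≈ 3.0000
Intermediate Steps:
o = -33 (o = -3*11 = -33)
k(W, T) = 2*W
U(q, u) = (1 + u)²
R = -340 (R = 2*(-19 - 1*151) = 2*(-19 - 151) = 2*(-170) = -340)
c = -224207/74736 (c = -3 + 1/((1 + 273)² - 340) = -3 + 1/(274² - 340) = -3 + 1/(75076 - 340) = -3 + 1/74736 = -224207/74736 ≈ -3.0000)
-c = -1*(-224207/74736) = 224207/74736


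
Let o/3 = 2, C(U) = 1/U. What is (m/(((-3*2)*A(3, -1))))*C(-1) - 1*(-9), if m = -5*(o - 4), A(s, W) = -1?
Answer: 32/3 ≈ 10.667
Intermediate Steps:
o = 6 (o = 3*2 = 6)
m = -10 (m = -5*(6 - 4) = -5*2 = -10)
(m/(((-3*2)*A(3, -1))))*C(-1) - 1*(-9) = -10/(-3*2*(-1))/(-1) - 1*(-9) = -10/((-6*(-1)))*(-1) + 9 = -10/6*(-1) + 9 = -10*⅙*(-1) + 9 = -5/3*(-1) + 9 = 5/3 + 9 = 32/3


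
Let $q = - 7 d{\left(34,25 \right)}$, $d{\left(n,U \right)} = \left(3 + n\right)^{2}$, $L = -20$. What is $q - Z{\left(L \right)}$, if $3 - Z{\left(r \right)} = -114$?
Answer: $-9700$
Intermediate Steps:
$Z{\left(r \right)} = 117$ ($Z{\left(r \right)} = 3 - -114 = 3 + 114 = 117$)
$q = -9583$ ($q = - 7 \left(3 + 34\right)^{2} = - 7 \cdot 37^{2} = \left(-7\right) 1369 = -9583$)
$q - Z{\left(L \right)} = -9583 - 117 = -9700$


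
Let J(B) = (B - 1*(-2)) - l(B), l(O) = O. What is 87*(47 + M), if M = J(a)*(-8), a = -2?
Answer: 2697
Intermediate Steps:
J(B) = 2 (J(B) = (B - 1*(-2)) - B = (B + 2) - B = (2 + B) - B = 2)
M = -16 (M = 2*(-8) = -16)
87*(47 + M) = 87*(47 - 16) = 87*31 = 2697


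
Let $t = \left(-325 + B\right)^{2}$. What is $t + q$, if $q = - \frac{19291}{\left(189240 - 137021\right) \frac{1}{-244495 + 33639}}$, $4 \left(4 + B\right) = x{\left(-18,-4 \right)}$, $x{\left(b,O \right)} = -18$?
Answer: $\frac{39502151075}{208876} \approx 1.8912 \cdot 10^{5}$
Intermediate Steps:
$B = - \frac{17}{2}$ ($B = -4 + \frac{1}{4} \left(-18\right) = -4 - \frac{9}{2} = - \frac{17}{2} \approx -8.5$)
$q = \frac{4067623096}{52219}$ ($q = - \frac{19291}{52219 \frac{1}{-210856}} = - \frac{19291}{52219 \left(- \frac{1}{210856}\right)} = - \frac{19291}{- \frac{52219}{210856}} = \left(-19291\right) \left(- \frac{210856}{52219}\right) = \frac{4067623096}{52219} \approx 77896.0$)
$t = \frac{444889}{4}$ ($t = \left(-325 - \frac{17}{2}\right)^{2} = \left(- \frac{667}{2}\right)^{2} = \frac{444889}{4} \approx 1.1122 \cdot 10^{5}$)
$t + q = \frac{444889}{4} + \frac{4067623096}{52219} = \frac{39502151075}{208876}$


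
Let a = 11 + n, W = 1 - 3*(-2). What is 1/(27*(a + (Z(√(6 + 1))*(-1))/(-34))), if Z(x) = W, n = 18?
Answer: 34/26811 ≈ 0.0012681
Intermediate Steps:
W = 7 (W = 1 + 6 = 7)
Z(x) = 7
a = 29 (a = 11 + 18 = 29)
1/(27*(a + (Z(√(6 + 1))*(-1))/(-34))) = 1/(27*(29 + (7*(-1))/(-34))) = 1/(27*(29 - 7*(-1/34))) = 1/(27*(29 + 7/34)) = 1/(27*(993/34)) = 1/(26811/34) = 34/26811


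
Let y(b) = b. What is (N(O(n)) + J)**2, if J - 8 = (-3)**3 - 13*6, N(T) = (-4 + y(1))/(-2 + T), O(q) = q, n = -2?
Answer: 148225/16 ≈ 9264.1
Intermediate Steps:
N(T) = -3/(-2 + T) (N(T) = (-4 + 1)/(-2 + T) = -3/(-2 + T))
J = -97 (J = 8 + ((-3)**3 - 13*6) = 8 + (-27 - 78) = 8 - 105 = -97)
(N(O(n)) + J)**2 = (-3/(-2 - 2) - 97)**2 = (-3/(-4) - 97)**2 = (-3*(-1/4) - 97)**2 = (3/4 - 97)**2 = (-385/4)**2 = 148225/16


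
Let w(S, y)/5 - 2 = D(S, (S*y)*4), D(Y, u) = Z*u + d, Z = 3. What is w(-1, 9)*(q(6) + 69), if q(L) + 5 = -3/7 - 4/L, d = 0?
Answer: -700130/21 ≈ -33340.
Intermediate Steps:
q(L) = -38/7 - 4/L (q(L) = -5 + (-3/7 - 4/L) = -38/7 - 4/L)
D(Y, u) = 3*u (D(Y, u) = 3*u + 0 = 3*u)
w(S, y) = 10 + 60*S*y (w(S, y) = 10 + 5*(3*((S*y)*4)) = 10 + 5*(3*(4*S*y)) = 10 + 5*(12*S*y) = 10 + 60*S*y)
w(-1, 9)*(q(6) + 69) = (10 + 60*(-1)*9)*((-38/7 - 4/6) + 69) = (10 - 540)*((-38/7 - 4*⅙) + 69) = -530*((-38/7 - ⅔) + 69) = -530*(-128/21 + 69) = -530*1321/21 = -700130/21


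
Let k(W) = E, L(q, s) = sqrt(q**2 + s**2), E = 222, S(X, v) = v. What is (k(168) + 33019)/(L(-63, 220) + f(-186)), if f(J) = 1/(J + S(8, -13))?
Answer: 6614959/2073864768 + 1316376841*sqrt(52369)/2073864768 ≈ 145.26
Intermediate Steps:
f(J) = 1/(-13 + J) (f(J) = 1/(J - 13) = 1/(-13 + J))
k(W) = 222
(k(168) + 33019)/(L(-63, 220) + f(-186)) = (222 + 33019)/(sqrt((-63)**2 + 220**2) + 1/(-13 - 186)) = 33241/(sqrt(3969 + 48400) + 1/(-199)) = 33241/(sqrt(52369) - 1/199) = 33241/(-1/199 + sqrt(52369))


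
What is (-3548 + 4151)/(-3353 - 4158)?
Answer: -603/7511 ≈ -0.080282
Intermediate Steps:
(-3548 + 4151)/(-3353 - 4158) = 603/(-7511) = 603*(-1/7511) = -603/7511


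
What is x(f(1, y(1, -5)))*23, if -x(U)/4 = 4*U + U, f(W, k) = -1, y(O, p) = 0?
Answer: 460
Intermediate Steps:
x(U) = -20*U (x(U) = -4*(4*U + U) = -20*U)
x(f(1, y(1, -5)))*23 = -20*(-1)*23 = 20*23 = 460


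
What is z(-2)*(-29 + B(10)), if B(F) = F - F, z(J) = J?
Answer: 58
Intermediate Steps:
B(F) = 0
z(-2)*(-29 + B(10)) = -2*(-29 + 0) = -2*(-29) = 58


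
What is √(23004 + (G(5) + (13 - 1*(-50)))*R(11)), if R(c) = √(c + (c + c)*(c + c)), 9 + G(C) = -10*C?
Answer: 2*√(5751 + 3*√55) ≈ 151.96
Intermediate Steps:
G(C) = -9 - 10*C
R(c) = √(c + 4*c²) (R(c) = √(c + (2*c)*(2*c)) = √(c + 4*c²))
√(23004 + (G(5) + (13 - 1*(-50)))*R(11)) = √(23004 + ((-9 - 10*5) + (13 - 1*(-50)))*√(11*(1 + 4*11))) = √(23004 + ((-9 - 50) + (13 + 50))*√(11*(1 + 44))) = √(23004 + (-59 + 63)*√(11*45)) = √(23004 + 4*√495) = √(23004 + 4*(3*√55)) = √(23004 + 12*√55)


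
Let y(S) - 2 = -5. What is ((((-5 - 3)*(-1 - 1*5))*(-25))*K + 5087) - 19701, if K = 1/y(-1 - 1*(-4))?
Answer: -14214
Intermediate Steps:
y(S) = -3 (y(S) = 2 - 5 = -3)
K = -⅓ (K = 1/(-3) = -⅓ ≈ -0.33333)
((((-5 - 3)*(-1 - 1*5))*(-25))*K + 5087) - 19701 = ((((-5 - 3)*(-1 - 1*5))*(-25))*(-⅓) + 5087) - 19701 = ((-8*(-1 - 5)*(-25))*(-⅓) + 5087) - 19701 = ((-8*(-6)*(-25))*(-⅓) + 5087) - 19701 = ((48*(-25))*(-⅓) + 5087) - 19701 = (-1200*(-⅓) + 5087) - 19701 = (400 + 5087) - 19701 = 5487 - 19701 = -14214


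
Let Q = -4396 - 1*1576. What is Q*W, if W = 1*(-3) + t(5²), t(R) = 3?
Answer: 0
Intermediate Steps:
W = 0 (W = 1*(-3) + 3 = -3 + 3 = 0)
Q = -5972 (Q = -4396 - 1576 = -5972)
Q*W = -5972*0 = 0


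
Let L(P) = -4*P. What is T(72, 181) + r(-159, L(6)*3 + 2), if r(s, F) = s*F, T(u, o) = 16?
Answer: 11146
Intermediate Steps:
r(s, F) = F*s
T(72, 181) + r(-159, L(6)*3 + 2) = 16 + (-4*6*3 + 2)*(-159) = 16 + (-24*3 + 2)*(-159) = 16 + (-72 + 2)*(-159) = 16 - 70*(-159) = 16 + 11130 = 11146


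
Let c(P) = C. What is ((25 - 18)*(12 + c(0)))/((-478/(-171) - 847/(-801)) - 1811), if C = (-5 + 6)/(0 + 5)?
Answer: -722057/15279430 ≈ -0.047257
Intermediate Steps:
C = 1/5 ≈ 0.20000
c(P) = 1/5
((25 - 18)*(12 + c(0)))/((-478/(-171) - 847/(-801)) - 1811) = ((25 - 18)*(12 + 1/5))/((-478/(-171) - 847/(-801)) - 1811) = (7*(61/5))/((-478*(-1/171) - 847*(-1/801)) - 1811) = (427/5)/((478/171 + 847/801) - 1811) = (427/5)/(6515/1691 - 1811) = (427/5)/(-3055886/1691) = -1691/3055886*427/5 = -722057/15279430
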